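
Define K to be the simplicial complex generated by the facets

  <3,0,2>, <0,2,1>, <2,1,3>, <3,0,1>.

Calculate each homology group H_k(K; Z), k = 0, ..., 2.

H_0 ≅ Z,  H_1 = 0,  H_2 ≅ Z.

Order the vertices as 0 < 1 < 2 < 3. Listing each simplex with vertices in this order, K has dimension 2 with simplices:

  0-simplices (4): [0], [1], [2], [3]
  1-simplices (6): [0,1], [0,2], [0,3], [1,2], [1,3], [2,3]
  2-simplices (4): [0,1,2], [0,1,3], [0,2,3], [1,2,3]

so the chain groups are C_0 ≅ Z^4, C_1 ≅ Z^6, C_2 ≅ Z^4.

∂_1: C_1 → C_0 maps an edge to its endpoints' difference, ∂[p,q] = q − p.
The 4×6 boundary matrix has rank 3 and Smith normal form diag(1,1,1).

The boundary map ∂_2: C_2 → C_1 maps a triangle to the signed sum of its edges. For instance
  ∂[0,1,3] = [1,3] − [0,3] + [0,1],
  ∂[0,2,3] = [2,3] − [0,3] + [0,2].
The 6×4 boundary matrix has rank 3 and Smith normal form diag(1,1,1).

Now H_k = ker ∂_k / im ∂_{k+1}, so:

  H_0: rank C_0 − rank ∂_1 = 4 − 3 = 1, and the invariant factors of ∂_1 are all 1, so H_0 = Z.
  H_1: rank ker ∂_1 − rank ∂_2 = (6 − 3) − 3 = 0, and the invariant factors of ∂_2 are all 1, so H_1 = 0.
  H_2: rank ker ∂_2 − rank ∂_3 = (4 − 3) − 0 = 1, and there is no ∂_3, so H_2 = Z.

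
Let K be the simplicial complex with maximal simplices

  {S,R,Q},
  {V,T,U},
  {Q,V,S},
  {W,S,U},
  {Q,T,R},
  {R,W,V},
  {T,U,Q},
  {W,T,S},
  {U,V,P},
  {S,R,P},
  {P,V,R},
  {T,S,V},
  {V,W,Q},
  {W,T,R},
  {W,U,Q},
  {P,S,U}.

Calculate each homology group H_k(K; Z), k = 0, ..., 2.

Take the total order P < Q < R < S < T < U < V < W on the vertex set. Then K (dimension 2) consists of the simplices:

  0-simplices (8): P, Q, R, S, T, U, V, W
  1-simplices (24): PR, PS, PU, PV, QR, QS, QT, QU, QV, QW, RS, RT, RV, RW, ST, SU, SV, SW, TU, TV, TW, UV, UW, VW
  2-simplices (16): PRS, PRV, PSU, PUV, QRS, QRT, QSV, QTU, QUW, QVW, RTW, RVW, STV, STW, SUW, TUV

giving chain groups C_0 ≅ Z^8, C_1 ≅ Z^24, C_2 ≅ Z^16.

Boundary ∂_1: C_1 → C_0 maps an edge to its endpoints' difference, ∂[p,q] = q − p.
This gives a 8×24 integer matrix of rank 7; reducing to Smith normal form yields diagonal entries (1,1,1,1,1,1,1).

The boundary map ∂_2: C_2 → C_1 sends each 2-simplex [p,q,r] to [q,r] − [p,r] + [p,q]. For instance
  ∂PRV = RV − PV + PR,
  ∂QUW = UW − QW + QU.
The resulting 24×16 matrix has rank 15, and its Smith normal form has invariant factors (1,1,1,1,1,1,1,1,1,1,1,1,1,1,1).

Now H_k = ker ∂_k / im ∂_{k+1}, so:

  H_0: rank C_0 − rank ∂_1 = 8 − 7 = 1, and the invariant factors of ∂_1 are all 1, so H_0 = Z.
  H_1: rank ker ∂_1 − rank ∂_2 = (24 − 7) − 15 = 2, and the invariant factors of ∂_2 are all 1, so H_1 = Z^2.
  H_2: rank ker ∂_2 − rank ∂_3 = (16 − 15) − 0 = 1, and there is no ∂_3, so H_2 = Z.

H_0 ≅ Z,  H_1 ≅ Z^2,  H_2 ≅ Z.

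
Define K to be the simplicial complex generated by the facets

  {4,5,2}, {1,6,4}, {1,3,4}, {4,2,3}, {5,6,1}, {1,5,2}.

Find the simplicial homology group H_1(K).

H_1 = Z.

Order the vertices as 1 < 2 < 3 < 4 < 5 < 6. Listing each simplex with vertices in this order, K has dimension 2 with simplices:

  0-simplices (6): [1], [2], [3], [4], [5], [6]
  1-simplices (12): [1,2], [1,3], [1,4], [1,5], [1,6], [2,3], [2,4], [2,5], [3,4], [4,5], [4,6], [5,6]
  2-simplices (6): [1,2,5], [1,3,4], [1,4,6], [1,5,6], [2,3,4], [2,4,5]

giving chain groups C_0 ≅ Z^6, C_1 ≅ Z^12, C_2 ≅ Z^6.

∂_1: C_1 → C_0 maps an edge to its endpoints' difference, ∂[p,q] = q − p. For instance
  ∂[2,3] = [3] − [2].
This gives a 6×12 integer matrix of rank 5; reducing to Smith normal form yields diagonal entries (1,1,1,1,1).

The boundary map ∂_2: C_2 → C_1 acts by ∂[p,q,r] = [q,r] − [p,r] + [p,q]. For instance
  ∂[2,3,4] = [3,4] − [2,4] + [2,3],
  ∂[1,3,4] = [3,4] − [1,4] + [1,3].
As a 12×6 matrix over Z this has rank 6, with invariant factors (1,1,1,1,1,1).

Computing H_k = (kernel of ∂_k) / (image of ∂_{k+1}):

  H_1: rank ker ∂_1 − rank ∂_2 = (12 − 5) − 6 = 1, and the invariant factors of ∂_2 are all 1, so H_1 ≅ Z.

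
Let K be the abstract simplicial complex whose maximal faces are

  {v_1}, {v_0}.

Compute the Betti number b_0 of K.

Take the total order v_0 < v_1 on the vertex set. Then K (dimension 0) consists of the simplices:

  0-simplices (2): [v_0], [v_1]

giving chain groups C_0 ≅ Z^2.

From H_k ≅ ker(∂_k) / im(∂_{k+1}) we obtain:

  H_0: rank C_0 − rank ∂_1 = 2 − 0 = 2, and there is no ∂_1, so H_0 = Z^2.

(K is a triangulation of a set of 2 points.)

Hence the Betti numbers are b_0 = 2.

b_0 = 2.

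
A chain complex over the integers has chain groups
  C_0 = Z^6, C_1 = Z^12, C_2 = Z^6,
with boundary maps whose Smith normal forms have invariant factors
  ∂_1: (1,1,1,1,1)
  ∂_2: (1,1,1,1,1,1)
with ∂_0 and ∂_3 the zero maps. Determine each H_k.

H_0 ≅ Z,  H_1 ≅ Z,  H_2 = 0.

H_0: b_0 = 6 − 0 − 5 = 1; torsion from ∂_1 factors > 1: none. So H_0 ≅ Z.
H_1: b_1 = 12 − 5 − 6 = 1; torsion from ∂_2 factors > 1: none. So H_1 ≅ Z.
H_2: b_2 = 6 − 6 − 0 = 0; torsion from ∂_3 factors > 1: none. So H_2 ≅ 0.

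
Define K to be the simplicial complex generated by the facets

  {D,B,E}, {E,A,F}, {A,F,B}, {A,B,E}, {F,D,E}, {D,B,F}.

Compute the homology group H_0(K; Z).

K has 5 vertices, 9 edges, 6 triangles.
rank ∂_0 = 0, rank ∂_1 = 4 ⇒ b_0 = 5 − 0 − 4 = 1; all invariant factors of ∂_1 are 1 so no torsion. So H_0 = Z.

H_0 ≅ Z.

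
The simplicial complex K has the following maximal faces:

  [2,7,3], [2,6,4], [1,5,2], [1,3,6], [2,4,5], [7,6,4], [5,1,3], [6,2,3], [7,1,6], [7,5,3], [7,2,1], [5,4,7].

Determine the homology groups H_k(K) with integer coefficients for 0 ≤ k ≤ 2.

Take the total order 1 < 2 < 3 < 4 < 5 < 6 < 7 on the vertex set. Then K (dimension 2) consists of the simplices:

  0-simplices (7): [1], [2], [3], [4], [5], [6], [7]
  1-simplices (18): [1,2], [1,3], [1,5], [1,6], [1,7], [2,3], [2,4], [2,5], [2,6], [2,7], [3,5], [3,6], [3,7], [4,5], [4,6], [4,7], [5,7], [6,7]
  2-simplices (12): [1,2,5], [1,2,7], [1,3,5], [1,3,6], [1,6,7], [2,3,6], [2,3,7], [2,4,5], [2,4,6], [3,5,7], [4,5,7], [4,6,7]

giving chain groups C_0 ≅ Z^7, C_1 ≅ Z^18, C_2 ≅ Z^12.

Boundary ∂_1: C_1 → C_0 is given by ∂[p,q] = [q] − [p]. For instance
  ∂[2,6] = [6] − [2].
This gives a 7×18 integer matrix of rank 6; reducing to Smith normal form yields diagonal entries (1,1,1,1,1,1).

The boundary map ∂_2: C_2 → C_1 sends each 2-simplex [p,q,r] to [q,r] − [p,r] + [p,q]. For instance
  ∂[1,3,5] = [3,5] − [1,5] + [1,3],
  ∂[2,3,7] = [3,7] − [2,7] + [2,3].
As a 18×12 matrix over Z this has rank 12, with invariant factors (1,1,1,1,1,1,1,1,1,1,1,2).

Reading off H_k = ker ∂_k / im ∂_{k+1}:

  H_0: rank C_0 − rank ∂_1 = 7 − 6 = 1, and the invariant factors of ∂_1 are all 1, so H_0 = Z.
  H_1: rank ker ∂_1 − rank ∂_2 = (18 − 6) − 12 = 0, and ∂_2 has invariant factor 2 > 1, so H_1 = Z_2.
  H_2: rank ker ∂_2 − rank ∂_3 = (12 − 12) − 0 = 0, and there is no ∂_3, so H_2 = 0.

H_0 = Z,  H_1 = Z_2,  H_2 = 0.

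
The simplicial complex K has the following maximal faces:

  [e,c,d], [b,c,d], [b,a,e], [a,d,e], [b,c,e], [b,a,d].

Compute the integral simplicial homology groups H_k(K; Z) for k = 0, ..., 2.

Fix the vertex order a < b < c < d < e and write every simplex with vertices in increasing order. Then dim K = 2 and the simplices of K are:

  0-simplices (5): a, b, c, d, e
  1-simplices (9): ab, ad, ae, bc, bd, be, cd, ce, de
  2-simplices (6): abd, abe, ade, bcd, bce, cde

giving chain groups C_0 ≅ Z^5, C_1 ≅ Z^9, C_2 ≅ Z^6.

∂_1: C_1 → C_0 is given by ∂[p,q] = [q] − [p].
This gives a 5×9 integer matrix of rank 4; reducing to Smith normal form yields diagonal entries (1,1,1,1).

Boundary ∂_2: C_2 → C_1 maps a triangle to the signed sum of its edges. For instance
  ∂abe = be − ae + ab,
  ∂cde = de − ce + cd.
The 9×6 boundary matrix has rank 5 and Smith normal form diag(1,1,1,1,1).

Reading off H_k = ker ∂_k / im ∂_{k+1}:

  H_0: rank C_0 − rank ∂_1 = 5 − 4 = 1, and the invariant factors of ∂_1 are all 1, so H_0 ≅ Z.
  H_1: rank ker ∂_1 − rank ∂_2 = (9 − 4) − 5 = 0, and the invariant factors of ∂_2 are all 1, so H_1 ≅ 0.
  H_2: rank ker ∂_2 − rank ∂_3 = (6 − 5) − 0 = 1, and there is no ∂_3, so H_2 ≅ Z.

H_0 ≅ Z,  H_1 = 0,  H_2 ≅ Z.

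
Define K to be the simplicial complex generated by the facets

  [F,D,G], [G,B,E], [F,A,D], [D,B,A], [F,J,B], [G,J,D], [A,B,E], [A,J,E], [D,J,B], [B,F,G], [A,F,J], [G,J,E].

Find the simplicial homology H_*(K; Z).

Fix the vertex order A < B < D < E < F < G < J and write every simplex with vertices in increasing order. Then dim K = 2 and the simplices of K are:

  0-simplices (7): A, B, D, E, F, G, J
  1-simplices (18): AB, AD, AE, AF, AJ, BD, BE, BF, BG, BJ, DF, DG, DJ, EG, EJ, FG, FJ, GJ
  2-simplices (12): ABD, ABE, ADF, AEJ, AFJ, BDJ, BEG, BFG, BFJ, DFG, DGJ, EGJ

giving chain groups C_0 ≅ Z^7, C_1 ≅ Z^18, C_2 ≅ Z^12.

∂_1: C_1 → C_0 sends each edge [p,q] (with p < q) to q − p. For instance
  ∂BF = F − B.
This gives a 7×18 integer matrix of rank 6; reducing to Smith normal form yields diagonal entries (1,1,1,1,1,1).

The boundary map ∂_2: C_2 → C_1 acts by ∂[p,q,r] = [q,r] − [p,r] + [p,q]. For instance
  ∂AEJ = EJ − AJ + AE,
  ∂DFG = FG − DG + DF.
The 18×12 boundary matrix has rank 12 and Smith normal form diag(1,1,1,1,1,1,1,1,1,1,1,2).

From H_k ≅ ker(∂_k) / im(∂_{k+1}) we obtain:

  H_0: rank C_0 − rank ∂_1 = 7 − 6 = 1, and the invariant factors of ∂_1 are all 1, so H_0 = Z.
  H_1: rank ker ∂_1 − rank ∂_2 = (18 − 6) − 12 = 0, and ∂_2 has invariant factor 2 > 1, so H_1 = Z/2Z.
  H_2: rank ker ∂_2 − rank ∂_3 = (12 − 12) − 0 = 0, and there is no ∂_3, so H_2 = 0.

As a check, the Euler characteristic is 7 − 18 + 12 = 1, which agrees with 1 − 0 + 0 = 1.

H_0 = Z,  H_1 = Z/2Z,  H_2 = 0.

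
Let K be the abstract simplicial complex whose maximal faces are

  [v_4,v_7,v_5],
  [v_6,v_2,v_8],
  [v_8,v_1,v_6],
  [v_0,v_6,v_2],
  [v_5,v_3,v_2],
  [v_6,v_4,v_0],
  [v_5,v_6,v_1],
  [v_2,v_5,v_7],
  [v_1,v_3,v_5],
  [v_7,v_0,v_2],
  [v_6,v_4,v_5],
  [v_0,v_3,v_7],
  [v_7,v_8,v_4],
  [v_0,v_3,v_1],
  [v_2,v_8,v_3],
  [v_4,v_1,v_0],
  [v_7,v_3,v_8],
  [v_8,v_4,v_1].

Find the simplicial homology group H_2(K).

H_2 = 0.

K has 9 vertices, 27 edges, 18 triangles.
rank ∂_2 = 18, rank ∂_3 = 0 ⇒ b_2 = 18 − 18 − 0 = 0. So H_2 ≅ 0.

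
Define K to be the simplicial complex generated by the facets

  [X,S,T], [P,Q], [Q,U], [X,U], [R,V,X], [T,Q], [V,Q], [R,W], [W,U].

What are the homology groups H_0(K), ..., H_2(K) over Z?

H_0 = Z,  H_1 = Z^3,  H_2 = 0.

Take the total order P < Q < R < S < T < U < V < W < X on the vertex set. Then K (dimension 2) consists of the simplices:

  0-simplices (9): P, Q, R, S, T, U, V, W, X
  1-simplices (13): PQ, QT, QU, QV, RV, RW, RX, ST, SX, TX, UW, UX, VX
  2-simplices (2): RVX, STX

so the chain groups are C_0 ≅ Z^9, C_1 ≅ Z^13, C_2 ≅ Z^2.

Boundary ∂_1: C_1 → C_0 maps an edge to its endpoints' difference, ∂[p,q] = q − p. For instance
  ∂ST = T − S.
The 9×13 boundary matrix has rank 8 and Smith normal form diag(1,1,1,1,1,1,1,1).

The boundary map ∂_2: C_2 → C_1 sends each 2-simplex [p,q,r] to [q,r] − [p,r] + [p,q]. For instance
  ∂STX = TX − SX + ST,
  ∂RVX = VX − RX + RV.
This gives a 13×2 integer matrix of rank 2; reducing to Smith normal form yields diagonal entries (1,1).

Now H_k = ker ∂_k / im ∂_{k+1}, so:

  H_0: rank C_0 − rank ∂_1 = 9 − 8 = 1, and the invariant factors of ∂_1 are all 1, so H_0 ≅ Z.
  H_1: rank ker ∂_1 − rank ∂_2 = (13 − 8) − 2 = 3, and the invariant factors of ∂_2 are all 1, so H_1 ≅ Z^3.
  H_2: rank ker ∂_2 − rank ∂_3 = (2 − 2) − 0 = 0, and there is no ∂_3, so H_2 ≅ 0.

As a check, the Euler characteristic is 9 − 13 + 2 = -2, which agrees with 1 − 3 + 0 = -2.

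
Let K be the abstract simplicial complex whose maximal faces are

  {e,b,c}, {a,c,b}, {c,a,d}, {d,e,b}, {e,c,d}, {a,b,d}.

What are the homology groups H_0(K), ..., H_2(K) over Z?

Take the total order a < b < c < d < e on the vertex set. Then K (dimension 2) consists of the simplices:

  0-simplices (5): a, b, c, d, e
  1-simplices (9): ab, ac, ad, bc, bd, be, cd, ce, de
  2-simplices (6): abc, abd, acd, bce, bde, cde

giving chain groups C_0 ≅ Z^5, C_1 ≅ Z^9, C_2 ≅ Z^6.

Boundary ∂_1: C_1 → C_0 is given by ∂[p,q] = [q] − [p]. For instance
  ∂bd = d − b.
The 5×9 boundary matrix has rank 4 and Smith normal form diag(1,1,1,1).

Boundary ∂_2: C_2 → C_1 maps a triangle to the signed sum of its edges. For instance
  ∂acd = cd − ad + ac,
  ∂abc = bc − ac + ab.
The 9×6 boundary matrix has rank 5 and Smith normal form diag(1,1,1,1,1).

Computing H_k = (kernel of ∂_k) / (image of ∂_{k+1}):

  H_0: rank C_0 − rank ∂_1 = 5 − 4 = 1, and the invariant factors of ∂_1 are all 1, so H_0 = Z.
  H_1: rank ker ∂_1 − rank ∂_2 = (9 − 4) − 5 = 0, and the invariant factors of ∂_2 are all 1, so H_1 = 0.
  H_2: rank ker ∂_2 − rank ∂_3 = (6 − 5) − 0 = 1, and there is no ∂_3, so H_2 = Z.

H_0 = Z,  H_1 = 0,  H_2 = Z.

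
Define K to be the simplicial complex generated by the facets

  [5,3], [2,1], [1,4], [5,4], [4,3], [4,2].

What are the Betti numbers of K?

b_0 = 1, b_1 = 2.

We work with the vertex ordering 1 < 2 < 3 < 4 < 5. The simplices of K, each written with vertices in increasing order, are:

  0-simplices (5): [1], [2], [3], [4], [5]
  1-simplices (6): [1,2], [1,4], [2,4], [3,4], [3,5], [4,5]

so the chain groups are C_0 ≅ Z^5, C_1 ≅ Z^6.

Boundary ∂_1: C_1 → C_0 sends each edge [p,q] (with p < q) to q − p. For instance
  ∂[1,2] = [2] − [1].
The 5×6 boundary matrix has rank 4 and Smith normal form diag(1,1,1,1).

Computing H_k = (kernel of ∂_k) / (image of ∂_{k+1}):

  H_0: rank C_0 − rank ∂_1 = 5 − 4 = 1, and the invariant factors of ∂_1 are all 1, so H_0 = Z.
  H_1: rank ker ∂_1 − rank ∂_2 = (6 − 4) − 0 = 2, and there is no ∂_2, so H_1 = Z^2.

(K is a triangulation of a wedge of 2 circles.)

Hence the Betti numbers are b_0 = 1, b_1 = 2.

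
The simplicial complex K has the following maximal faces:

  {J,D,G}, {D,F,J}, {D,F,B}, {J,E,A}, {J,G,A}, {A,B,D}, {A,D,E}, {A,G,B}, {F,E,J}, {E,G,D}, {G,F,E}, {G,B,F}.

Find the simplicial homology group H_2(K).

Take the total order A < B < D < E < F < G < J on the vertex set. Then K (dimension 2) consists of the simplices:

  0-simplices (7): A, B, D, E, F, G, J
  1-simplices (18): AB, AD, AE, AG, AJ, BD, BF, BG, DE, DF, DG, DJ, EF, EG, EJ, FG, FJ, GJ
  2-simplices (12): ABD, ABG, ADE, AEJ, AGJ, BDF, BFG, DEG, DFJ, DGJ, EFG, EFJ

so the chain groups are C_0 ≅ Z^7, C_1 ≅ Z^18, C_2 ≅ Z^12.

Boundary ∂_1: C_1 → C_0 is given by ∂[p,q] = [q] − [p].
As a 7×18 matrix over Z this has rank 6, with invariant factors (1,1,1,1,1,1).

The boundary map ∂_2: C_2 → C_1 maps a triangle to the signed sum of its edges. For instance
  ∂AEJ = EJ − AJ + AE,
  ∂DFJ = FJ − DJ + DF.
The 18×12 boundary matrix has rank 12 and Smith normal form diag(1,1,1,1,1,1,1,1,1,1,1,2).

From H_k ≅ ker(∂_k) / im(∂_{k+1}) we obtain:

  H_2: rank ker ∂_2 − rank ∂_3 = (12 − 12) − 0 = 0, and there is no ∂_3, so H_2 = 0.

H_2 = 0.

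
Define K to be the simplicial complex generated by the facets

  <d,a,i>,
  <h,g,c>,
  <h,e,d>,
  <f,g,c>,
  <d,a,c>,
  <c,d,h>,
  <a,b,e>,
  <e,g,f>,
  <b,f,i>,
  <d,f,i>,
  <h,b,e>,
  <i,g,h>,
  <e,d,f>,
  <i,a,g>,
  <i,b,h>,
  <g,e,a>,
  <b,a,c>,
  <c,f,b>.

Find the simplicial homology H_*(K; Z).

K has 9 vertices, 27 edges, 18 triangles.
rank ∂_0 = 0, rank ∂_1 = 8 ⇒ b_0 = 9 − 0 − 8 = 1; all invariant factors of ∂_1 are 1 so no torsion. So H_0 ≅ Z.
rank ∂_1 = 8, rank ∂_2 = 17 ⇒ b_1 = 27 − 8 − 17 = 2; all invariant factors of ∂_2 are 1 so no torsion. So H_1 ≅ Z^2.
rank ∂_2 = 17, rank ∂_3 = 0 ⇒ b_2 = 18 − 17 − 0 = 1. So H_2 ≅ Z.

H_0 = Z,  H_1 = Z^2,  H_2 = Z.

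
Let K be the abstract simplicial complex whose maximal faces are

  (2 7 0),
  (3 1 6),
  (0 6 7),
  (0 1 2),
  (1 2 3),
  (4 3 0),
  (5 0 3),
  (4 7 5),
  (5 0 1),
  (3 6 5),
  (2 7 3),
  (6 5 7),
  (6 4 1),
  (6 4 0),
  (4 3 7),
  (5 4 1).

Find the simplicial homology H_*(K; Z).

H_0 = Z,  H_1 = Z^2,  H_2 = Z.

K has 8 vertices, 24 edges, 16 triangles.
rank ∂_0 = 0, rank ∂_1 = 7 ⇒ b_0 = 8 − 0 − 7 = 1; all invariant factors of ∂_1 are 1 so no torsion. So H_0 = Z.
rank ∂_1 = 7, rank ∂_2 = 15 ⇒ b_1 = 24 − 7 − 15 = 2; all invariant factors of ∂_2 are 1 so no torsion. So H_1 = Z^2.
rank ∂_2 = 15, rank ∂_3 = 0 ⇒ b_2 = 16 − 15 − 0 = 1. So H_2 = Z.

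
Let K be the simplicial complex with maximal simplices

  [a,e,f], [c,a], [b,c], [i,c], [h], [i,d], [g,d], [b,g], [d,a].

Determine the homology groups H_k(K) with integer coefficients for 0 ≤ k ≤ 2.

K has 9 vertices, 10 edges, 1 triangle.
rank ∂_0 = 0, rank ∂_1 = 7 ⇒ b_0 = 9 − 0 − 7 = 2; all invariant factors of ∂_1 are 1 so no torsion. So H_0 = Z^2.
rank ∂_1 = 7, rank ∂_2 = 1 ⇒ b_1 = 10 − 7 − 1 = 2; all invariant factors of ∂_2 are 1 so no torsion. So H_1 = Z^2.
rank ∂_2 = 1, rank ∂_3 = 0 ⇒ b_2 = 1 − 1 − 0 = 0. So H_2 = 0.

H_0 ≅ Z^2,  H_1 ≅ Z^2,  H_2 = 0.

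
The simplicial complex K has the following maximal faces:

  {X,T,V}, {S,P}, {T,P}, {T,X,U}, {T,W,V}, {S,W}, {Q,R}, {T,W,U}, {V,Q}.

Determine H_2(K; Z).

Take the total order P < Q < R < S < T < U < V < W < X on the vertex set. Then K (dimension 2) consists of the simplices:

  0-simplices (9): P, Q, R, S, T, U, V, W, X
  1-simplices (13): PS, PT, QR, QV, SW, TU, TV, TW, TX, UW, UX, VW, VX
  2-simplices (4): TUW, TUX, TVW, TVX

giving chain groups C_0 ≅ Z^9, C_1 ≅ Z^13, C_2 ≅ Z^4.

∂_1: C_1 → C_0 maps an edge to its endpoints' difference, ∂[p,q] = q − p.
The 9×13 boundary matrix has rank 8 and Smith normal form diag(1,1,1,1,1,1,1,1).

The boundary map ∂_2: C_2 → C_1 acts by ∂[p,q,r] = [q,r] − [p,r] + [p,q]. For instance
  ∂TUX = UX − TX + TU,
  ∂TVX = VX − TX + TV.
As a 13×4 matrix over Z this has rank 4, with invariant factors (1,1,1,1).

From H_k ≅ ker(∂_k) / im(∂_{k+1}) we obtain:

  H_2: rank ker ∂_2 − rank ∂_3 = (4 − 4) − 0 = 0, and there is no ∂_3, so H_2 = 0.

H_2 = 0.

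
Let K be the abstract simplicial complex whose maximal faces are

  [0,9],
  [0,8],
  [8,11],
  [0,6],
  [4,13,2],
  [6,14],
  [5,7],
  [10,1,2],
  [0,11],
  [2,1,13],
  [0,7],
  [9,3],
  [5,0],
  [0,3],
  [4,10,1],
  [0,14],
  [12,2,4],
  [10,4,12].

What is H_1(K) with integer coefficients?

H_1 = Z^5.

Fix the vertex order 0 < 1 < 2 < 3 < 4 < 5 < 6 < 7 < 8 < 9 < 10 < 11 < 12 < 13 < 14 and write every simplex with vertices in increasing order. Then dim K = 2 and the simplices of K are:

  0-simplices (15): [0], [1], [2], [3], [4], [5], [6], [7], [8], [9], [10], [11], [12], [13], [14]
  1-simplices (24): (24 of them)
  2-simplices (6): [1,2,10], [1,2,13], [1,4,10], [2,4,12], [2,4,13], [4,10,12]

so the chain groups are C_0 ≅ Z^15, C_1 ≅ Z^24, C_2 ≅ Z^6.

The boundary map ∂_1: C_1 → C_0 sends each edge [p,q] (with p < q) to q − p. For instance
  ∂[1,4] = [4] − [1].
This gives a 15×24 integer matrix of rank 13; reducing to Smith normal form yields diagonal entries (1,1,1,1,1,1,1,1,1,1,1,1,1).

The boundary map ∂_2: C_2 → C_1 acts by ∂[p,q,r] = [q,r] − [p,r] + [p,q]. For instance
  ∂[1,2,13] = [2,13] − [1,13] + [1,2],
  ∂[1,4,10] = [4,10] − [1,10] + [1,4].
As a 24×6 matrix over Z this has rank 6, with invariant factors (1,1,1,1,1,1).

Computing H_k = (kernel of ∂_k) / (image of ∂_{k+1}):

  H_1: rank ker ∂_1 − rank ∂_2 = (24 − 13) − 6 = 5, and the invariant factors of ∂_2 are all 1, so H_1 = Z^5.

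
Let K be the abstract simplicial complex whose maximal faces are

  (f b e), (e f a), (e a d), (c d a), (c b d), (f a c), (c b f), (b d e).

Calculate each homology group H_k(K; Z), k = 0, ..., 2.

H_0 ≅ Z,  H_1 = 0,  H_2 ≅ Z.

Fix the vertex order a < b < c < d < e < f and write every simplex with vertices in increasing order. Then dim K = 2 and the simplices of K are:

  0-simplices (6): a, b, c, d, e, f
  1-simplices (12): ac, ad, ae, af, bc, bd, be, bf, cd, cf, de, ef
  2-simplices (8): acd, acf, ade, aef, bcd, bcf, bde, bef

Hence C_0 ≅ Z^6, C_1 ≅ Z^12, C_2 ≅ Z^8.

Boundary ∂_1: C_1 → C_0 sends each edge [p,q] (with p < q) to q − p.
This gives a 6×12 integer matrix of rank 5; reducing to Smith normal form yields diagonal entries (1,1,1,1,1).

The boundary map ∂_2: C_2 → C_1 maps a triangle to the signed sum of its edges. For instance
  ∂acd = cd − ad + ac,
  ∂bcd = cd − bd + bc.
As a 12×8 matrix over Z this has rank 7, with invariant factors (1,1,1,1,1,1,1).

Reading off H_k = ker ∂_k / im ∂_{k+1}:

  H_0: rank C_0 − rank ∂_1 = 6 − 5 = 1, and the invariant factors of ∂_1 are all 1, so H_0 ≅ Z.
  H_1: rank ker ∂_1 − rank ∂_2 = (12 − 5) − 7 = 0, and the invariant factors of ∂_2 are all 1, so H_1 ≅ 0.
  H_2: rank ker ∂_2 − rank ∂_3 = (8 − 7) − 0 = 1, and there is no ∂_3, so H_2 ≅ Z.

As a check, the Euler characteristic is 6 − 12 + 8 = 2, which agrees with 1 − 0 + 1 = 2.
(K is a triangulation of the 2-sphere S^2.)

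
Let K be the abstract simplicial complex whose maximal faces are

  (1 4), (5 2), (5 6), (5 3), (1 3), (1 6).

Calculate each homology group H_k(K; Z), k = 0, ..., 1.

We work with the vertex ordering 1 < 2 < 3 < 4 < 5 < 6. The simplices of K, each written with vertices in increasing order, are:

  0-simplices (6): [1], [2], [3], [4], [5], [6]
  1-simplices (6): [1,3], [1,4], [1,6], [2,5], [3,5], [5,6]

Hence C_0 ≅ Z^6, C_1 ≅ Z^6.

Boundary ∂_1: C_1 → C_0 is given by ∂[p,q] = [q] − [p].
As a 6×6 matrix over Z this has rank 5, with invariant factors (1,1,1,1,1).

Computing H_k = (kernel of ∂_k) / (image of ∂_{k+1}):

  H_0: rank C_0 − rank ∂_1 = 6 − 5 = 1, and the invariant factors of ∂_1 are all 1, so H_0 ≅ Z.
  H_1: rank ker ∂_1 − rank ∂_2 = (6 − 5) − 0 = 1, and there is no ∂_2, so H_1 ≅ Z.

H_0 ≅ Z,  H_1 ≅ Z.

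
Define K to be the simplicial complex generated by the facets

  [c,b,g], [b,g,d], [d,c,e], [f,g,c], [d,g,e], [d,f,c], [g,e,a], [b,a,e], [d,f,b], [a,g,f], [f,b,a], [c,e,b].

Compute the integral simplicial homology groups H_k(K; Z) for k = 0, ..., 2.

H_0 = Z,  H_1 = Z/2,  H_2 = 0.

K has 7 vertices, 18 edges, 12 triangles.
rank ∂_0 = 0, rank ∂_1 = 6 ⇒ b_0 = 7 − 0 − 6 = 1; all invariant factors of ∂_1 are 1 so no torsion. So H_0 = Z.
rank ∂_1 = 6, rank ∂_2 = 12 ⇒ b_1 = 18 − 6 − 12 = 0; ∂_2 has invariant factor(s) [2] giving torsion. So H_1 = Z/2.
rank ∂_2 = 12, rank ∂_3 = 0 ⇒ b_2 = 12 − 12 − 0 = 0. So H_2 = 0.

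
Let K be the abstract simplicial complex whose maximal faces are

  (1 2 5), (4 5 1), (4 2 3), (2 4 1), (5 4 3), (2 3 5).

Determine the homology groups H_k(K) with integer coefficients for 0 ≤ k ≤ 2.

K has 5 vertices, 9 edges, 6 triangles.
rank ∂_0 = 0, rank ∂_1 = 4 ⇒ b_0 = 5 − 0 − 4 = 1; all invariant factors of ∂_1 are 1 so no torsion. So H_0 = Z.
rank ∂_1 = 4, rank ∂_2 = 5 ⇒ b_1 = 9 − 4 − 5 = 0; all invariant factors of ∂_2 are 1 so no torsion. So H_1 = 0.
rank ∂_2 = 5, rank ∂_3 = 0 ⇒ b_2 = 6 − 5 − 0 = 1. So H_2 = Z.

H_0 ≅ Z,  H_1 = 0,  H_2 ≅ Z.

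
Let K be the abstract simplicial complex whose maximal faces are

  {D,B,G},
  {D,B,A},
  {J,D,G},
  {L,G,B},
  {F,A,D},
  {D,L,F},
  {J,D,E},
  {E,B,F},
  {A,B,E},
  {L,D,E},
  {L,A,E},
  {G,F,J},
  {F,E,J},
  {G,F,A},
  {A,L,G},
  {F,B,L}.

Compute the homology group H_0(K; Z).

Order the vertices as A < B < D < E < F < G < J < L. Listing each simplex with vertices in this order, K has dimension 2 with simplices:

  0-simplices (8): A, B, D, E, F, G, J, L
  1-simplices (24): AB, AD, AE, AF, AG, AL, BD, BE, BF, BG, BL, DE, DF, DG, DJ, DL, EF, EJ, EL, FG, FJ, FL, GJ, GL
  2-simplices (16): ABD, ABE, ADF, AEL, AFG, AGL, BDG, BEF, BFL, BGL, DEJ, DEL, DFL, DGJ, EFJ, FGJ

so the chain groups are C_0 ≅ Z^8, C_1 ≅ Z^24, C_2 ≅ Z^16.

The boundary map ∂_1: C_1 → C_0 is given by ∂[p,q] = [q] − [p]. For instance
  ∂AD = D − A.
The 8×24 boundary matrix has rank 7 and Smith normal form diag(1,1,1,1,1,1,1).

∂_2: C_2 → C_1 sends each 2-simplex [p,q,r] to [q,r] − [p,r] + [p,q]. For instance
  ∂AFG = FG − AG + AF,
  ∂BDG = DG − BG + BD.
The 24×16 boundary matrix has rank 15 and Smith normal form diag(1,1,1,1,1,1,1,1,1,1,1,1,1,1,1).

Now H_k = ker ∂_k / im ∂_{k+1}, so:

  H_0: rank C_0 − rank ∂_1 = 8 − 7 = 1, and the invariant factors of ∂_1 are all 1, so H_0 ≅ Z.

H_0 = Z.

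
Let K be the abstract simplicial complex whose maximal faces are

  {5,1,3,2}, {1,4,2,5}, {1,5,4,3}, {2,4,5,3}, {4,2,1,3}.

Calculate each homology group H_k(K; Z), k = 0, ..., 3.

H_0 = Z,  H_1 = 0,  H_2 = 0,  H_3 = Z.

We work with the vertex ordering 1 < 2 < 3 < 4 < 5. The simplices of K, each written with vertices in increasing order, are:

  0-simplices (5): [1], [2], [3], [4], [5]
  1-simplices (10): [1,2], [1,3], [1,4], [1,5], [2,3], [2,4], [2,5], [3,4], [3,5], [4,5]
  2-simplices (10): [1,2,3], [1,2,4], [1,2,5], [1,3,4], [1,3,5], [1,4,5], [2,3,4], [2,3,5], [2,4,5], [3,4,5]
  3-simplices (5): [1,2,3,4], [1,2,3,5], [1,2,4,5], [1,3,4,5], [2,3,4,5]

so the chain groups are C_0 ≅ Z^5, C_1 ≅ Z^10, C_2 ≅ Z^10, C_3 ≅ Z^5.

The boundary map ∂_1: C_1 → C_0 maps an edge to its endpoints' difference, ∂[p,q] = q − p. For instance
  ∂[2,4] = [4] − [2].
The resulting 5×10 matrix has rank 4, and its Smith normal form has invariant factors (1,1,1,1).

∂_2: C_2 → C_1 acts by ∂[p,q,r] = [q,r] − [p,r] + [p,q]. For instance
  ∂[2,4,5] = [4,5] − [2,5] + [2,4],
  ∂[2,3,5] = [3,5] − [2,5] + [2,3].
The 10×10 boundary matrix has rank 6 and Smith normal form diag(1,1,1,1,1,1).

Boundary ∂_3: C_3 → C_2 sends each 3-simplex σ to the alternating sum Σ_i (−1)^i (σ with its i-th vertex removed). For instance
  ∂[2,3,4,5] = [3,4,5] − [2,4,5] + [2,3,5] − [2,3,4],
  ∂[1,2,3,5] = [2,3,5] − [1,3,5] + [1,2,5] − [1,2,3].
As a 10×5 matrix over Z this has rank 4, with invariant factors (1,1,1,1).

From H_k ≅ ker(∂_k) / im(∂_{k+1}) we obtain:

  H_0: rank C_0 − rank ∂_1 = 5 − 4 = 1, and the invariant factors of ∂_1 are all 1, so H_0 ≅ Z.
  H_1: rank ker ∂_1 − rank ∂_2 = (10 − 4) − 6 = 0, and the invariant factors of ∂_2 are all 1, so H_1 ≅ 0.
  H_2: rank ker ∂_2 − rank ∂_3 = (10 − 6) − 4 = 0, and the invariant factors of ∂_3 are all 1, so H_2 ≅ 0.
  H_3: rank ker ∂_3 − rank ∂_4 = (5 − 4) − 0 = 1, and there is no ∂_4, so H_3 ≅ Z.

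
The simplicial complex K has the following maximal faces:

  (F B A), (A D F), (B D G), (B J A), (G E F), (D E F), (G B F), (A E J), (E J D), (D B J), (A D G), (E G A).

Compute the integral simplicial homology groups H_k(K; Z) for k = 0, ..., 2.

H_0 = Z,  H_1 = Z/2,  H_2 = 0.

We work with the vertex ordering A < B < D < E < F < G < J. The simplices of K, each written with vertices in increasing order, are:

  0-simplices (7): A, B, D, E, F, G, J
  1-simplices (18): AB, AD, AE, AF, AG, AJ, BD, BF, BG, BJ, DE, DF, DG, DJ, EF, EG, EJ, FG
  2-simplices (12): ABF, ABJ, ADF, ADG, AEG, AEJ, BDG, BDJ, BFG, DEF, DEJ, EFG

so the chain groups are C_0 ≅ Z^7, C_1 ≅ Z^18, C_2 ≅ Z^12.

∂_1: C_1 → C_0 sends each edge [p,q] (with p < q) to q − p.
The resulting 7×18 matrix has rank 6, and its Smith normal form has invariant factors (1,1,1,1,1,1).

∂_2: C_2 → C_1 maps a triangle to the signed sum of its edges. For instance
  ∂BDG = DG − BG + BD,
  ∂ADG = DG − AG + AD.
This gives a 18×12 integer matrix of rank 12; reducing to Smith normal form yields diagonal entries (1,1,1,1,1,1,1,1,1,1,1,2).

Reading off H_k = ker ∂_k / im ∂_{k+1}:

  H_0: rank C_0 − rank ∂_1 = 7 − 6 = 1, and the invariant factors of ∂_1 are all 1, so H_0 = Z.
  H_1: rank ker ∂_1 − rank ∂_2 = (18 − 6) − 12 = 0, and ∂_2 has invariant factor 2 > 1, so H_1 = Z/2.
  H_2: rank ker ∂_2 − rank ∂_3 = (12 − 12) − 0 = 0, and there is no ∂_3, so H_2 = 0.

As a check, the Euler characteristic is 7 − 18 + 12 = 1, which agrees with 1 − 0 + 0 = 1.
(K is a triangulation of the real projective plane RP^2.)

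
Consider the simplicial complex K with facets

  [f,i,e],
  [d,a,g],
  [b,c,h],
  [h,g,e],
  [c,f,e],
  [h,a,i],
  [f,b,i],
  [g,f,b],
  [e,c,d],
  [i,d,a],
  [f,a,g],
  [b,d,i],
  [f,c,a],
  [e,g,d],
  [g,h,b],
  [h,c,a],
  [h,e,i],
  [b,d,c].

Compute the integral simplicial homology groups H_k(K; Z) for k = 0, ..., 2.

H_0 = Z,  H_1 = Z^2,  H_2 = Z.

We work with the vertex ordering a < b < c < d < e < f < g < h < i. The simplices of K, each written with vertices in increasing order, are:

  0-simplices (9): a, b, c, d, e, f, g, h, i
  1-simplices (27): ac, ad, af, ag, ah, ai, bc, bd, bf, bg, bh, bi, cd, ce, cf, ch, de, dg, di, ef, eg, eh, ei, fg, fi, gh, hi
  2-simplices (18): acf, ach, adg, adi, afg, ahi, bcd, bch, bdi, bfg, bfi, bgh, cde, cef, deg, efi, egh, ehi

giving chain groups C_0 ≅ Z^9, C_1 ≅ Z^27, C_2 ≅ Z^18.

The boundary map ∂_1: C_1 → C_0 maps an edge to its endpoints' difference, ∂[p,q] = q − p. For instance
  ∂ai = i − a.
The resulting 9×27 matrix has rank 8, and its Smith normal form has invariant factors (1,1,1,1,1,1,1,1).

The boundary map ∂_2: C_2 → C_1 maps a triangle to the signed sum of its edges. For instance
  ∂efi = fi − ei + ef,
  ∂bdi = di − bi + bd.
The 27×18 boundary matrix has rank 17 and Smith normal form diag(1,1,1,1,1,1,1,1,1,1,1,1,1,1,1,1,1).

Reading off H_k = ker ∂_k / im ∂_{k+1}:

  H_0: rank C_0 − rank ∂_1 = 9 − 8 = 1, and the invariant factors of ∂_1 are all 1, so H_0 = Z.
  H_1: rank ker ∂_1 − rank ∂_2 = (27 − 8) − 17 = 2, and the invariant factors of ∂_2 are all 1, so H_1 = Z^2.
  H_2: rank ker ∂_2 − rank ∂_3 = (18 − 17) − 0 = 1, and there is no ∂_3, so H_2 = Z.

(K is a triangulation of the torus T^2.)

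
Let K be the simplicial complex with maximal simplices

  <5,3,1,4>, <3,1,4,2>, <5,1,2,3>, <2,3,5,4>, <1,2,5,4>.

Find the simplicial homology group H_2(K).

We work with the vertex ordering 1 < 2 < 3 < 4 < 5. The simplices of K, each written with vertices in increasing order, are:

  0-simplices (5): [1], [2], [3], [4], [5]
  1-simplices (10): [1,2], [1,3], [1,4], [1,5], [2,3], [2,4], [2,5], [3,4], [3,5], [4,5]
  2-simplices (10): [1,2,3], [1,2,4], [1,2,5], [1,3,4], [1,3,5], [1,4,5], [2,3,4], [2,3,5], [2,4,5], [3,4,5]
  3-simplices (5): [1,2,3,4], [1,2,3,5], [1,2,4,5], [1,3,4,5], [2,3,4,5]

giving chain groups C_0 ≅ Z^5, C_1 ≅ Z^10, C_2 ≅ Z^10, C_3 ≅ Z^5.

The boundary map ∂_1: C_1 → C_0 sends each edge [p,q] (with p < q) to q − p. For instance
  ∂[1,5] = [5] − [1].
As a 5×10 matrix over Z this has rank 4, with invariant factors (1,1,1,1).

The boundary map ∂_2: C_2 → C_1 maps a triangle to the signed sum of its edges. For instance
  ∂[1,4,5] = [4,5] − [1,5] + [1,4],
  ∂[2,3,5] = [3,5] − [2,5] + [2,3].
This gives a 10×10 integer matrix of rank 6; reducing to Smith normal form yields diagonal entries (1,1,1,1,1,1).

∂_3: C_3 → C_2 sends each 3-simplex σ to the alternating sum Σ_i (−1)^i (σ with its i-th vertex removed). For instance
  ∂[1,2,4,5] = [2,4,5] − [1,4,5] + [1,2,5] − [1,2,4],
  ∂[1,3,4,5] = [3,4,5] − [1,4,5] + [1,3,5] − [1,3,4].
The resulting 10×5 matrix has rank 4, and its Smith normal form has invariant factors (1,1,1,1).

Computing H_k = (kernel of ∂_k) / (image of ∂_{k+1}):

  H_2: rank ker ∂_2 − rank ∂_3 = (10 − 6) − 4 = 0, and the invariant factors of ∂_3 are all 1, so H_2 ≅ 0.

H_2 = 0.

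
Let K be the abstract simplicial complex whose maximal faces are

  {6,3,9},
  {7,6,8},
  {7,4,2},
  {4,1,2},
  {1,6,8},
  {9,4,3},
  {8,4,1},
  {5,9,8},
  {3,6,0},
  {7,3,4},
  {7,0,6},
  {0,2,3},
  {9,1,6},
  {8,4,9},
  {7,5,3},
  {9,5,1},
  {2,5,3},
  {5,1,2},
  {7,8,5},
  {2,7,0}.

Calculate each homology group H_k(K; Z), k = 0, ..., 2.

We work with the vertex ordering 0 < 1 < 2 < 3 < 4 < 5 < 6 < 7 < 8 < 9. The simplices of K, each written with vertices in increasing order, are:

  0-simplices (10): [0], [1], [2], [3], [4], [5], [6], [7], [8], [9]
  1-simplices (30): (30 of them)
  2-simplices (20): (20 of them)

giving chain groups C_0 ≅ Z^10, C_1 ≅ Z^30, C_2 ≅ Z^20.

∂_1: C_1 → C_0 maps an edge to its endpoints' difference, ∂[p,q] = q − p.
The 10×30 boundary matrix has rank 9 and Smith normal form diag(1,1,1,1,1,1,1,1,1).

The boundary map ∂_2: C_2 → C_1 acts by ∂[p,q,r] = [q,r] − [p,r] + [p,q]. For instance
  ∂[3,6,9] = [6,9] − [3,9] + [3,6],
  ∂[1,6,9] = [6,9] − [1,9] + [1,6].
The resulting 30×20 matrix has rank 20, and its Smith normal form has invariant factors (1,1,1,1,1,1,1,1,1,1,1,1,1,1,1,1,1,1,1,2).

Reading off H_k = ker ∂_k / im ∂_{k+1}:

  H_0: rank C_0 − rank ∂_1 = 10 − 9 = 1, and the invariant factors of ∂_1 are all 1, so H_0 ≅ Z.
  H_1: rank ker ∂_1 − rank ∂_2 = (30 − 9) − 20 = 1, and ∂_2 has invariant factor 2 > 1, so H_1 ≅ Z ⊕ Z_2.
  H_2: rank ker ∂_2 − rank ∂_3 = (20 − 20) − 0 = 0, and there is no ∂_3, so H_2 ≅ 0.

H_0 = Z,  H_1 = Z ⊕ Z_2,  H_2 = 0.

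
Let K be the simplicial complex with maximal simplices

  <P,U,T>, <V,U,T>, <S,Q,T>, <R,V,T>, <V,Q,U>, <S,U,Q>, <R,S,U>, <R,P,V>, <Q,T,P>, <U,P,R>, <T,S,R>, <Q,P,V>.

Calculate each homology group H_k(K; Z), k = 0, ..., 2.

H_0 ≅ Z,  H_1 ≅ Z/2Z,  H_2 = 0.

K has 7 vertices, 18 edges, 12 triangles.
rank ∂_0 = 0, rank ∂_1 = 6 ⇒ b_0 = 7 − 0 − 6 = 1; all invariant factors of ∂_1 are 1 so no torsion. So H_0 ≅ Z.
rank ∂_1 = 6, rank ∂_2 = 12 ⇒ b_1 = 18 − 6 − 12 = 0; ∂_2 has invariant factor(s) [2] giving torsion. So H_1 ≅ Z/2Z.
rank ∂_2 = 12, rank ∂_3 = 0 ⇒ b_2 = 12 − 12 − 0 = 0. So H_2 ≅ 0.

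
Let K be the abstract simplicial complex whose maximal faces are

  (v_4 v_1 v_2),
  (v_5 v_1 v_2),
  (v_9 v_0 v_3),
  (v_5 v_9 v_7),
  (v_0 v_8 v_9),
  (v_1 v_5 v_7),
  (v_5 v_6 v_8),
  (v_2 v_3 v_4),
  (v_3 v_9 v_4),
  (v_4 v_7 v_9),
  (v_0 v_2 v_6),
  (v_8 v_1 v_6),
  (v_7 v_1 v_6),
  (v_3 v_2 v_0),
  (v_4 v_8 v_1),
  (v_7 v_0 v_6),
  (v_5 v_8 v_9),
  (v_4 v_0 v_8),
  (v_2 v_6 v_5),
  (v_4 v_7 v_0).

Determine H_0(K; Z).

K has 10 vertices, 30 edges, 20 triangles.
rank ∂_0 = 0, rank ∂_1 = 9 ⇒ b_0 = 10 − 0 − 9 = 1; all invariant factors of ∂_1 are 1 so no torsion. So H_0 = Z.

H_0 = Z.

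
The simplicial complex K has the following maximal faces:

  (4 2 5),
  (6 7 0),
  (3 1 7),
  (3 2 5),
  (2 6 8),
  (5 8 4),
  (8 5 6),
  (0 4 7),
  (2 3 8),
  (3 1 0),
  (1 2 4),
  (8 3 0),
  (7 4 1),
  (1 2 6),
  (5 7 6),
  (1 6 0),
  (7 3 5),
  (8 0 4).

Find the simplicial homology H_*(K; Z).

K has 9 vertices, 27 edges, 18 triangles.
rank ∂_0 = 0, rank ∂_1 = 8 ⇒ b_0 = 9 − 0 − 8 = 1; all invariant factors of ∂_1 are 1 so no torsion. So H_0 = Z.
rank ∂_1 = 8, rank ∂_2 = 18 ⇒ b_1 = 27 − 8 − 18 = 1; ∂_2 has invariant factor(s) [2] giving torsion. So H_1 = Z ⊕ Z/2.
rank ∂_2 = 18, rank ∂_3 = 0 ⇒ b_2 = 18 − 18 − 0 = 0. So H_2 = 0.

H_0 ≅ Z,  H_1 ≅ Z ⊕ Z/2,  H_2 = 0.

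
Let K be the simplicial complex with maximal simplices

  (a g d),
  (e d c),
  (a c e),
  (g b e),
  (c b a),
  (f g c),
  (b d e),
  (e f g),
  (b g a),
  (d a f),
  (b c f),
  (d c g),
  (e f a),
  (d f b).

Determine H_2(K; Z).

H_2 = Z.

Fix the vertex order a < b < c < d < e < f < g and write every simplex with vertices in increasing order. Then dim K = 2 and the simplices of K are:

  0-simplices (7): a, b, c, d, e, f, g
  1-simplices (21): ab, ac, ad, ae, af, ag, bc, bd, be, bf, bg, cd, ce, cf, cg, de, df, dg, ef, eg, fg
  2-simplices (14): abc, abg, ace, adf, adg, aef, bcf, bde, bdf, beg, cde, cdg, cfg, efg

so the chain groups are C_0 ≅ Z^7, C_1 ≅ Z^21, C_2 ≅ Z^14.

The boundary map ∂_1: C_1 → C_0 maps an edge to its endpoints' difference, ∂[p,q] = q − p. For instance
  ∂ac = c − a.
The 7×21 boundary matrix has rank 6 and Smith normal form diag(1,1,1,1,1,1).

Boundary ∂_2: C_2 → C_1 sends each 2-simplex [p,q,r] to [q,r] − [p,r] + [p,q]. For instance
  ∂abc = bc − ac + ab,
  ∂aef = ef − af + ae.
This gives a 21×14 integer matrix of rank 13; reducing to Smith normal form yields diagonal entries (1,1,1,1,1,1,1,1,1,1,1,1,1).

Now H_k = ker ∂_k / im ∂_{k+1}, so:

  H_2: rank ker ∂_2 − rank ∂_3 = (14 − 13) − 0 = 1, and there is no ∂_3, so H_2 = Z.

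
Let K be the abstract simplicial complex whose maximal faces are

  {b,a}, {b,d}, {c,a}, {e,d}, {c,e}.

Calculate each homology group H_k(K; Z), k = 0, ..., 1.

Take the total order a < b < c < d < e on the vertex set. Then K (dimension 1) consists of the simplices:

  0-simplices (5): a, b, c, d, e
  1-simplices (5): ab, ac, bd, ce, de

giving chain groups C_0 ≅ Z^5, C_1 ≅ Z^5.

The boundary map ∂_1: C_1 → C_0 is given by ∂[p,q] = [q] − [p]. For instance
  ∂ab = b − a.
As a 5×5 matrix over Z this has rank 4, with invariant factors (1,1,1,1).

Computing H_k = (kernel of ∂_k) / (image of ∂_{k+1}):

  H_0: rank C_0 − rank ∂_1 = 5 − 4 = 1, and the invariant factors of ∂_1 are all 1, so H_0 = Z.
  H_1: rank ker ∂_1 − rank ∂_2 = (5 − 4) − 0 = 1, and there is no ∂_2, so H_1 = Z.

H_0 ≅ Z,  H_1 ≅ Z.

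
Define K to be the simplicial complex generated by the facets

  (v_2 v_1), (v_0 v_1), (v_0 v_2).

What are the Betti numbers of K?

Take the total order v_0 < v_1 < v_2 on the vertex set. Then K (dimension 1) consists of the simplices:

  0-simplices (3): [v_0], [v_1], [v_2]
  1-simplices (3): [v_0,v_1], [v_0,v_2], [v_1,v_2]

so the chain groups are C_0 ≅ Z^3, C_1 ≅ Z^3.

Boundary ∂_1: C_1 → C_0 is given by ∂[p,q] = [q] − [p]. For instance
  ∂[v_0,v_2] = [v_2] − [v_0].
The resulting 3×3 matrix has rank 2, and its Smith normal form has invariant factors (1,1).

Now H_k = ker ∂_k / im ∂_{k+1}, so:

  H_0: rank C_0 − rank ∂_1 = 3 − 2 = 1, and the invariant factors of ∂_1 are all 1, so H_0 ≅ Z.
  H_1: rank ker ∂_1 − rank ∂_2 = (3 − 2) − 0 = 1, and there is no ∂_2, so H_1 ≅ Z.

As a check, the Euler characteristic is 3 − 3 = 0, which agrees with 1 − 1 = 0.
(K is a triangulation of the circle S^1.)

Hence the Betti numbers are b_0 = 1, b_1 = 1.

b_0 = 1, b_1 = 1.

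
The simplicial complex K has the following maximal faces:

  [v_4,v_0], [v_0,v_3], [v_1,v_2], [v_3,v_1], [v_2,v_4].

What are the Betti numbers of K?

Take the total order v_0 < v_1 < v_2 < v_3 < v_4 on the vertex set. Then K (dimension 1) consists of the simplices:

  0-simplices (5): [v_0], [v_1], [v_2], [v_3], [v_4]
  1-simplices (5): [v_0,v_3], [v_0,v_4], [v_1,v_2], [v_1,v_3], [v_2,v_4]

Hence C_0 ≅ Z^5, C_1 ≅ Z^5.

∂_1: C_1 → C_0 sends each edge [p,q] (with p < q) to q − p. For instance
  ∂[v_1,v_3] = [v_3] − [v_1].
The 5×5 boundary matrix has rank 4 and Smith normal form diag(1,1,1,1).

Reading off H_k = ker ∂_k / im ∂_{k+1}:

  H_0: rank C_0 − rank ∂_1 = 5 − 4 = 1, and the invariant factors of ∂_1 are all 1, so H_0 = Z.
  H_1: rank ker ∂_1 − rank ∂_2 = (5 − 4) − 0 = 1, and there is no ∂_2, so H_1 = Z.

As a check, the Euler characteristic is 5 − 5 = 0, which agrees with 1 − 1 = 0.

Hence the Betti numbers are b_0 = 1, b_1 = 1.

b_0 = 1, b_1 = 1.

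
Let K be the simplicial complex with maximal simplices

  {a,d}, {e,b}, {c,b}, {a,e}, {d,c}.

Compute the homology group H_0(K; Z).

H_0 ≅ Z.

Fix the vertex order a < b < c < d < e and write every simplex with vertices in increasing order. Then dim K = 1 and the simplices of K are:

  0-simplices (5): a, b, c, d, e
  1-simplices (5): ad, ae, bc, be, cd

giving chain groups C_0 ≅ Z^5, C_1 ≅ Z^5.

The boundary map ∂_1: C_1 → C_0 sends each edge [p,q] (with p < q) to q − p. For instance
  ∂be = e − b.
As a 5×5 matrix over Z this has rank 4, with invariant factors (1,1,1,1).

Computing H_k = (kernel of ∂_k) / (image of ∂_{k+1}):

  H_0: rank C_0 − rank ∂_1 = 5 − 4 = 1, and the invariant factors of ∂_1 are all 1, so H_0 ≅ Z.

(K is a triangulation of the circle S^1.)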